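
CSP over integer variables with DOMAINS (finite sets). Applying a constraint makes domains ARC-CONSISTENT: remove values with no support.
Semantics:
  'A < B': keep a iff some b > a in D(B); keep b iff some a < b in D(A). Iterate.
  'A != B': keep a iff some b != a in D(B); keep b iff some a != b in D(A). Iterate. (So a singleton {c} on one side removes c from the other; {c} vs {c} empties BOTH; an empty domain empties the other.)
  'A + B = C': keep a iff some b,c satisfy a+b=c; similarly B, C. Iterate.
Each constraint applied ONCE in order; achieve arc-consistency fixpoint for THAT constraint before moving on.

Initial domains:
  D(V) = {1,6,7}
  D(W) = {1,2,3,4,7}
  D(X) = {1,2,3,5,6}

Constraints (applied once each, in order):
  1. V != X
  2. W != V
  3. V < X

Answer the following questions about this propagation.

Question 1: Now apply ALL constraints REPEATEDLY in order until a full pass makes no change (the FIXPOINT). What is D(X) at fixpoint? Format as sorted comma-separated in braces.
Answer: {2,3,5,6}

Derivation:
pass 0 (initial): D(X)={1,2,3,5,6}
pass 1: V {1,6,7}->{1}; X {1,2,3,5,6}->{2,3,5,6}
pass 2: W {1,2,3,4,7}->{2,3,4,7}
pass 3: no change
Fixpoint after 3 passes: D(X) = {2,3,5,6}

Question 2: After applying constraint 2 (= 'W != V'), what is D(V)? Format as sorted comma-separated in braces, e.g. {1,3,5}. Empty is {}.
Constraint 1 (V != X) on D(V)={1,6,7} D(X)={1,2,3,5,6}: no change
Constraint 2 (W != V) on D(W)={1,2,3,4,7} D(V)={1,6,7}: no change
So after constraint 2: D(V) = {1,6,7}

Answer: {1,6,7}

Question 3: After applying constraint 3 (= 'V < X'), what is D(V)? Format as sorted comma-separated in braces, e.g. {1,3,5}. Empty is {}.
Answer: {1}

Derivation:
Constraint 1 (V != X) on D(V)={1,6,7} D(X)={1,2,3,5,6}: no change
Constraint 2 (W != V) on D(W)={1,2,3,4,7} D(V)={1,6,7}: no change
Constraint 3 (V < X) on D(V)={1,6,7} D(X)={1,2,3,5,6}: V {1,6,7}->{1}; X {1,2,3,5,6}->{2,3,5,6}
So after constraint 3: D(V) = {1}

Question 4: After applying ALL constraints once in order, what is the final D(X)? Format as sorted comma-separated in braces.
Answer: {2,3,5,6}

Derivation:
Constraint 1 (V != X) on D(V)={1,6,7} D(X)={1,2,3,5,6}: no change
Constraint 2 (W != V) on D(W)={1,2,3,4,7} D(V)={1,6,7}: no change
Constraint 3 (V < X) on D(V)={1,6,7} D(X)={1,2,3,5,6}: V {1,6,7}->{1}; X {1,2,3,5,6}->{2,3,5,6}
So after all 3 constraints: D(X) = {2,3,5,6}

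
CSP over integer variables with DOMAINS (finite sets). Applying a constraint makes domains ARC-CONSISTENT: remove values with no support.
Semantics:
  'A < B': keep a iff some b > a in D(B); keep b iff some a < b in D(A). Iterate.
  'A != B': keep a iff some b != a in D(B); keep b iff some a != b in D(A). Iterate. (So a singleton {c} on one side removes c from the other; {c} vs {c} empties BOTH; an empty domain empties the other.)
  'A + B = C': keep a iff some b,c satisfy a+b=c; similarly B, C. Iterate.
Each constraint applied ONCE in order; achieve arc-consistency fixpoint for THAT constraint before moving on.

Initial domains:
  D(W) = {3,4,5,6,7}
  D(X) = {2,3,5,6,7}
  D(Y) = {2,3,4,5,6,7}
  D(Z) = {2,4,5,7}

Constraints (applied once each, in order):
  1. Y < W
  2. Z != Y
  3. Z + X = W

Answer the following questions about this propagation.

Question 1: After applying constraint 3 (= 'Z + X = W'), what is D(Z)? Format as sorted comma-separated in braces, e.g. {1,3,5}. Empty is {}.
Answer: {2,4,5}

Derivation:
Constraint 1 (Y < W) on D(Y)={2,3,4,5,6,7} D(W)={3,4,5,6,7}: Y {2,3,4,5,6,7}->{2,3,4,5,6}
Constraint 2 (Z != Y) on D(Z)={2,4,5,7} D(Y)={2,3,4,5,6}: no change
Constraint 3 (Z + X = W) on D(Z)={2,4,5,7} D(X)={2,3,5,6,7} D(W)={3,4,5,6,7}: Z {2,4,5,7}->{2,4,5}; X {2,3,5,6,7}->{2,3,5}; W {3,4,5,6,7}->{4,5,6,7}
So after constraint 3: D(Z) = {2,4,5}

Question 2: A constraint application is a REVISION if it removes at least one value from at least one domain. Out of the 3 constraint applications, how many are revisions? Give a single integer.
Answer: 2

Derivation:
Constraint 1 (Y < W) on D(Y)={2,3,4,5,6,7} D(W)={3,4,5,6,7}: Y {2,3,4,5,6,7}->{2,3,4,5,6} => REVISION
Constraint 2 (Z != Y) on D(Z)={2,4,5,7} D(Y)={2,3,4,5,6}: no change => not a revision
Constraint 3 (Z + X = W) on D(Z)={2,4,5,7} D(X)={2,3,5,6,7} D(W)={3,4,5,6,7}: Z {2,4,5,7}->{2,4,5}; X {2,3,5,6,7}->{2,3,5}; W {3,4,5,6,7}->{4,5,6,7} => REVISION
Total revisions = 2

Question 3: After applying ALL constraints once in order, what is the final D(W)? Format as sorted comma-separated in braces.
Answer: {4,5,6,7}

Derivation:
Constraint 1 (Y < W) on D(Y)={2,3,4,5,6,7} D(W)={3,4,5,6,7}: Y {2,3,4,5,6,7}->{2,3,4,5,6}
Constraint 2 (Z != Y) on D(Z)={2,4,5,7} D(Y)={2,3,4,5,6}: no change
Constraint 3 (Z + X = W) on D(Z)={2,4,5,7} D(X)={2,3,5,6,7} D(W)={3,4,5,6,7}: Z {2,4,5,7}->{2,4,5}; X {2,3,5,6,7}->{2,3,5}; W {3,4,5,6,7}->{4,5,6,7}
So after all 3 constraints: D(W) = {4,5,6,7}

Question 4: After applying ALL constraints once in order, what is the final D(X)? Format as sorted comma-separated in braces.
Answer: {2,3,5}

Derivation:
Constraint 1 (Y < W) on D(Y)={2,3,4,5,6,7} D(W)={3,4,5,6,7}: Y {2,3,4,5,6,7}->{2,3,4,5,6}
Constraint 2 (Z != Y) on D(Z)={2,4,5,7} D(Y)={2,3,4,5,6}: no change
Constraint 3 (Z + X = W) on D(Z)={2,4,5,7} D(X)={2,3,5,6,7} D(W)={3,4,5,6,7}: Z {2,4,5,7}->{2,4,5}; X {2,3,5,6,7}->{2,3,5}; W {3,4,5,6,7}->{4,5,6,7}
So after all 3 constraints: D(X) = {2,3,5}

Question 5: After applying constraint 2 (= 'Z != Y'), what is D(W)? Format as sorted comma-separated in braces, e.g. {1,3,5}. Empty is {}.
Constraint 1 (Y < W) on D(Y)={2,3,4,5,6,7} D(W)={3,4,5,6,7}: Y {2,3,4,5,6,7}->{2,3,4,5,6}
Constraint 2 (Z != Y) on D(Z)={2,4,5,7} D(Y)={2,3,4,5,6}: no change
So after constraint 2: D(W) = {3,4,5,6,7}

Answer: {3,4,5,6,7}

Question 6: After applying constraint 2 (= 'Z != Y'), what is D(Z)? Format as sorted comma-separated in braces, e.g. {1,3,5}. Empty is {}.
Answer: {2,4,5,7}

Derivation:
Constraint 1 (Y < W) on D(Y)={2,3,4,5,6,7} D(W)={3,4,5,6,7}: Y {2,3,4,5,6,7}->{2,3,4,5,6}
Constraint 2 (Z != Y) on D(Z)={2,4,5,7} D(Y)={2,3,4,5,6}: no change
So after constraint 2: D(Z) = {2,4,5,7}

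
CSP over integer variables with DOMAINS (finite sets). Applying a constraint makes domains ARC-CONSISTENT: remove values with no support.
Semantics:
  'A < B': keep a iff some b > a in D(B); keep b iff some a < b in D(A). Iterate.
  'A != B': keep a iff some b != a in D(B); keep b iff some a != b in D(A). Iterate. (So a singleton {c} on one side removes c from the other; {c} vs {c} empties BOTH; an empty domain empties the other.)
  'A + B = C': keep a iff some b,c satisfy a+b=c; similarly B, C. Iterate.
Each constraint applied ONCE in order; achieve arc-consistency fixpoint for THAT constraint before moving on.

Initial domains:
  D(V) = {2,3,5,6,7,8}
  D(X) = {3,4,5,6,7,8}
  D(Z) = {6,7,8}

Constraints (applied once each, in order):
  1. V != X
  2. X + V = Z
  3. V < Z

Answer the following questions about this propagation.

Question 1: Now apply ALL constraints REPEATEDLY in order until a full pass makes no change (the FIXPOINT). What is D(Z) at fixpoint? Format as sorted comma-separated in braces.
pass 0 (initial): D(Z)={6,7,8}
pass 1: V {2,3,5,6,7,8}->{2,3,5}; X {3,4,5,6,7,8}->{3,4,5,6}
pass 2: no change
Fixpoint after 2 passes: D(Z) = {6,7,8}

Answer: {6,7,8}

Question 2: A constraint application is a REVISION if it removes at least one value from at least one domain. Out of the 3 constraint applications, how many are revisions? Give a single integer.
Answer: 1

Derivation:
Constraint 1 (V != X) on D(V)={2,3,5,6,7,8} D(X)={3,4,5,6,7,8}: no change => not a revision
Constraint 2 (X + V = Z) on D(X)={3,4,5,6,7,8} D(V)={2,3,5,6,7,8} D(Z)={6,7,8}: X {3,4,5,6,7,8}->{3,4,5,6}; V {2,3,5,6,7,8}->{2,3,5} => REVISION
Constraint 3 (V < Z) on D(V)={2,3,5} D(Z)={6,7,8}: no change => not a revision
Total revisions = 1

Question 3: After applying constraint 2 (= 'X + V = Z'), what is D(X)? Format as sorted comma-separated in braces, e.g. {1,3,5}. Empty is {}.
Answer: {3,4,5,6}

Derivation:
Constraint 1 (V != X) on D(V)={2,3,5,6,7,8} D(X)={3,4,5,6,7,8}: no change
Constraint 2 (X + V = Z) on D(X)={3,4,5,6,7,8} D(V)={2,3,5,6,7,8} D(Z)={6,7,8}: X {3,4,5,6,7,8}->{3,4,5,6}; V {2,3,5,6,7,8}->{2,3,5}
So after constraint 2: D(X) = {3,4,5,6}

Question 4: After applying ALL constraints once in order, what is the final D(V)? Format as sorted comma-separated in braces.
Constraint 1 (V != X) on D(V)={2,3,5,6,7,8} D(X)={3,4,5,6,7,8}: no change
Constraint 2 (X + V = Z) on D(X)={3,4,5,6,7,8} D(V)={2,3,5,6,7,8} D(Z)={6,7,8}: X {3,4,5,6,7,8}->{3,4,5,6}; V {2,3,5,6,7,8}->{2,3,5}
Constraint 3 (V < Z) on D(V)={2,3,5} D(Z)={6,7,8}: no change
So after all 3 constraints: D(V) = {2,3,5}

Answer: {2,3,5}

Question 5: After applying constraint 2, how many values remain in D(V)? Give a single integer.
Answer: 3

Derivation:
Constraint 1 (V != X) on D(V)={2,3,5,6,7,8} D(X)={3,4,5,6,7,8}: no change
Constraint 2 (X + V = Z) on D(X)={3,4,5,6,7,8} D(V)={2,3,5,6,7,8} D(Z)={6,7,8}: X {3,4,5,6,7,8}->{3,4,5,6}; V {2,3,5,6,7,8}->{2,3,5}
So after constraint 2: D(V)={2,3,5}, size = 3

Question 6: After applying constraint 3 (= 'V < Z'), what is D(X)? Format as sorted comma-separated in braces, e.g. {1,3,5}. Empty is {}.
Constraint 1 (V != X) on D(V)={2,3,5,6,7,8} D(X)={3,4,5,6,7,8}: no change
Constraint 2 (X + V = Z) on D(X)={3,4,5,6,7,8} D(V)={2,3,5,6,7,8} D(Z)={6,7,8}: X {3,4,5,6,7,8}->{3,4,5,6}; V {2,3,5,6,7,8}->{2,3,5}
Constraint 3 (V < Z) on D(V)={2,3,5} D(Z)={6,7,8}: no change
So after constraint 3: D(X) = {3,4,5,6}

Answer: {3,4,5,6}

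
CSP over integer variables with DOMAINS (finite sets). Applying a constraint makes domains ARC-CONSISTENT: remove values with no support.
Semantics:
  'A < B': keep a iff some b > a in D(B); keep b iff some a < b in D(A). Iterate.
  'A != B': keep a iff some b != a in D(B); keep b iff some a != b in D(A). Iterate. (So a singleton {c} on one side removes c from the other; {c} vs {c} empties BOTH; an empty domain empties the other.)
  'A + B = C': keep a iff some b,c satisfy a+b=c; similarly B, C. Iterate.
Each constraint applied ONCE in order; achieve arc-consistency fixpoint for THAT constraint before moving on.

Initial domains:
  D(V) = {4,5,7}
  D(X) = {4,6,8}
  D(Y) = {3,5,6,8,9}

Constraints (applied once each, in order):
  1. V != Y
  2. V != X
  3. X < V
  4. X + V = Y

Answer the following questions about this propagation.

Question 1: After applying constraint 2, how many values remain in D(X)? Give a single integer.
Constraint 1 (V != Y) on D(V)={4,5,7} D(Y)={3,5,6,8,9}: no change
Constraint 2 (V != X) on D(V)={4,5,7} D(X)={4,6,8}: no change
So after constraint 2: D(X)={4,6,8}, size = 3

Answer: 3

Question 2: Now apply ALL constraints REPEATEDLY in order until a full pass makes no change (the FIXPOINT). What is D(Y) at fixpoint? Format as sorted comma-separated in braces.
Answer: {9}

Derivation:
pass 0 (initial): D(Y)={3,5,6,8,9}
pass 1: V {4,5,7}->{5}; X {4,6,8}->{4}; Y {3,5,6,8,9}->{9}
pass 2: no change
Fixpoint after 2 passes: D(Y) = {9}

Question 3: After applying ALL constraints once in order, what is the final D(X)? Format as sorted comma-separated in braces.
Constraint 1 (V != Y) on D(V)={4,5,7} D(Y)={3,5,6,8,9}: no change
Constraint 2 (V != X) on D(V)={4,5,7} D(X)={4,6,8}: no change
Constraint 3 (X < V) on D(X)={4,6,8} D(V)={4,5,7}: X {4,6,8}->{4,6}; V {4,5,7}->{5,7}
Constraint 4 (X + V = Y) on D(X)={4,6} D(V)={5,7} D(Y)={3,5,6,8,9}: X {4,6}->{4}; V {5,7}->{5}; Y {3,5,6,8,9}->{9}
So after all 4 constraints: D(X) = {4}

Answer: {4}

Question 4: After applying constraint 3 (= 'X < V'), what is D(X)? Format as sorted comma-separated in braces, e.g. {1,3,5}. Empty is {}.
Constraint 1 (V != Y) on D(V)={4,5,7} D(Y)={3,5,6,8,9}: no change
Constraint 2 (V != X) on D(V)={4,5,7} D(X)={4,6,8}: no change
Constraint 3 (X < V) on D(X)={4,6,8} D(V)={4,5,7}: X {4,6,8}->{4,6}; V {4,5,7}->{5,7}
So after constraint 3: D(X) = {4,6}

Answer: {4,6}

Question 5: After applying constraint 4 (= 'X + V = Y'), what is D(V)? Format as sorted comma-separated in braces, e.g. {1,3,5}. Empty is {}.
Answer: {5}

Derivation:
Constraint 1 (V != Y) on D(V)={4,5,7} D(Y)={3,5,6,8,9}: no change
Constraint 2 (V != X) on D(V)={4,5,7} D(X)={4,6,8}: no change
Constraint 3 (X < V) on D(X)={4,6,8} D(V)={4,5,7}: X {4,6,8}->{4,6}; V {4,5,7}->{5,7}
Constraint 4 (X + V = Y) on D(X)={4,6} D(V)={5,7} D(Y)={3,5,6,8,9}: X {4,6}->{4}; V {5,7}->{5}; Y {3,5,6,8,9}->{9}
So after constraint 4: D(V) = {5}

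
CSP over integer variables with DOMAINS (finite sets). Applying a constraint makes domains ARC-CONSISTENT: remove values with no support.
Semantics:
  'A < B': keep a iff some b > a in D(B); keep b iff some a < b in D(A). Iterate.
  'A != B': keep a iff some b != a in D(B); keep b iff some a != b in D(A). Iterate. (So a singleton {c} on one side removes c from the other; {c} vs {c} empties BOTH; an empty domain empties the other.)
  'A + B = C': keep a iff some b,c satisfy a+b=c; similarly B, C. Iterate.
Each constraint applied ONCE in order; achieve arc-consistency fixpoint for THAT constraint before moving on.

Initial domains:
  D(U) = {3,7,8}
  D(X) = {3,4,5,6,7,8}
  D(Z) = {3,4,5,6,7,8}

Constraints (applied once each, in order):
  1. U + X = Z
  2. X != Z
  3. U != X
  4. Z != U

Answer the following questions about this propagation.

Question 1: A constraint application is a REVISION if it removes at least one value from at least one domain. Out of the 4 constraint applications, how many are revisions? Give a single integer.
Constraint 1 (U + X = Z) on D(U)={3,7,8} D(X)={3,4,5,6,7,8} D(Z)={3,4,5,6,7,8}: U {3,7,8}->{3}; X {3,4,5,6,7,8}->{3,4,5}; Z {3,4,5,6,7,8}->{6,7,8} => REVISION
Constraint 2 (X != Z) on D(X)={3,4,5} D(Z)={6,7,8}: no change => not a revision
Constraint 3 (U != X) on D(U)={3} D(X)={3,4,5}: X {3,4,5}->{4,5} => REVISION
Constraint 4 (Z != U) on D(Z)={6,7,8} D(U)={3}: no change => not a revision
Total revisions = 2

Answer: 2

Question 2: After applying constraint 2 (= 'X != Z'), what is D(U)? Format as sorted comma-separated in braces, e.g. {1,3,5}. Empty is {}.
Answer: {3}

Derivation:
Constraint 1 (U + X = Z) on D(U)={3,7,8} D(X)={3,4,5,6,7,8} D(Z)={3,4,5,6,7,8}: U {3,7,8}->{3}; X {3,4,5,6,7,8}->{3,4,5}; Z {3,4,5,6,7,8}->{6,7,8}
Constraint 2 (X != Z) on D(X)={3,4,5} D(Z)={6,7,8}: no change
So after constraint 2: D(U) = {3}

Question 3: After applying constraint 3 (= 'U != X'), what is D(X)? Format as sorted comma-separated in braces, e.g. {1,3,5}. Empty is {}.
Answer: {4,5}

Derivation:
Constraint 1 (U + X = Z) on D(U)={3,7,8} D(X)={3,4,5,6,7,8} D(Z)={3,4,5,6,7,8}: U {3,7,8}->{3}; X {3,4,5,6,7,8}->{3,4,5}; Z {3,4,5,6,7,8}->{6,7,8}
Constraint 2 (X != Z) on D(X)={3,4,5} D(Z)={6,7,8}: no change
Constraint 3 (U != X) on D(U)={3} D(X)={3,4,5}: X {3,4,5}->{4,5}
So after constraint 3: D(X) = {4,5}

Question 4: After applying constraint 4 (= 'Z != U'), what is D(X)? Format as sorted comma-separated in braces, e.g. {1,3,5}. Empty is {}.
Answer: {4,5}

Derivation:
Constraint 1 (U + X = Z) on D(U)={3,7,8} D(X)={3,4,5,6,7,8} D(Z)={3,4,5,6,7,8}: U {3,7,8}->{3}; X {3,4,5,6,7,8}->{3,4,5}; Z {3,4,5,6,7,8}->{6,7,8}
Constraint 2 (X != Z) on D(X)={3,4,5} D(Z)={6,7,8}: no change
Constraint 3 (U != X) on D(U)={3} D(X)={3,4,5}: X {3,4,5}->{4,5}
Constraint 4 (Z != U) on D(Z)={6,7,8} D(U)={3}: no change
So after constraint 4: D(X) = {4,5}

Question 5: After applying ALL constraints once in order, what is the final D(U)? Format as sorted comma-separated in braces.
Constraint 1 (U + X = Z) on D(U)={3,7,8} D(X)={3,4,5,6,7,8} D(Z)={3,4,5,6,7,8}: U {3,7,8}->{3}; X {3,4,5,6,7,8}->{3,4,5}; Z {3,4,5,6,7,8}->{6,7,8}
Constraint 2 (X != Z) on D(X)={3,4,5} D(Z)={6,7,8}: no change
Constraint 3 (U != X) on D(U)={3} D(X)={3,4,5}: X {3,4,5}->{4,5}
Constraint 4 (Z != U) on D(Z)={6,7,8} D(U)={3}: no change
So after all 4 constraints: D(U) = {3}

Answer: {3}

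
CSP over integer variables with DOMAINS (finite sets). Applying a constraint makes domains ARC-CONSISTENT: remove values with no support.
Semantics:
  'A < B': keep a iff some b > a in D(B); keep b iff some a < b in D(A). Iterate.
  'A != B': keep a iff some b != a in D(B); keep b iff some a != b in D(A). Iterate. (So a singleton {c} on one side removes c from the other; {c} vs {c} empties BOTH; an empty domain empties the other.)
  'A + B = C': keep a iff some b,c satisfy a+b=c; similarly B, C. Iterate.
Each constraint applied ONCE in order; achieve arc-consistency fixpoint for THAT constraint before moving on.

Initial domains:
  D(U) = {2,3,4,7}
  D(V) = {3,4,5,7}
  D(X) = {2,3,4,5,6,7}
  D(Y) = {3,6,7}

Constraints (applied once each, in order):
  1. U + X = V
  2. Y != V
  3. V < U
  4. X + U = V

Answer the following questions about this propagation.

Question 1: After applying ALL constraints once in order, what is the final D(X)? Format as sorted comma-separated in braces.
Constraint 1 (U + X = V) on D(U)={2,3,4,7} D(X)={2,3,4,5,6,7} D(V)={3,4,5,7}: U {2,3,4,7}->{2,3,4}; X {2,3,4,5,6,7}->{2,3,4,5}; V {3,4,5,7}->{4,5,7}
Constraint 2 (Y != V) on D(Y)={3,6,7} D(V)={4,5,7}: no change
Constraint 3 (V < U) on D(V)={4,5,7} D(U)={2,3,4}: V {4,5,7}->{}; U {2,3,4}->{}
Constraint 4 (X + U = V) on D(X)={2,3,4,5} D(U)={} D(V)={}: X {2,3,4,5}->{}
So after all 4 constraints: D(X) = {}

Answer: {}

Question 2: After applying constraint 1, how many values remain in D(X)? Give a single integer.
Constraint 1 (U + X = V) on D(U)={2,3,4,7} D(X)={2,3,4,5,6,7} D(V)={3,4,5,7}: U {2,3,4,7}->{2,3,4}; X {2,3,4,5,6,7}->{2,3,4,5}; V {3,4,5,7}->{4,5,7}
So after constraint 1: D(X)={2,3,4,5}, size = 4

Answer: 4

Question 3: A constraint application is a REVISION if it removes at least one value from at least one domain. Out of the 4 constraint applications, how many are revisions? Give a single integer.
Constraint 1 (U + X = V) on D(U)={2,3,4,7} D(X)={2,3,4,5,6,7} D(V)={3,4,5,7}: U {2,3,4,7}->{2,3,4}; X {2,3,4,5,6,7}->{2,3,4,5}; V {3,4,5,7}->{4,5,7} => REVISION
Constraint 2 (Y != V) on D(Y)={3,6,7} D(V)={4,5,7}: no change => not a revision
Constraint 3 (V < U) on D(V)={4,5,7} D(U)={2,3,4}: V {4,5,7}->{}; U {2,3,4}->{} => REVISION
Constraint 4 (X + U = V) on D(X)={2,3,4,5} D(U)={} D(V)={}: X {2,3,4,5}->{} => REVISION
Total revisions = 3

Answer: 3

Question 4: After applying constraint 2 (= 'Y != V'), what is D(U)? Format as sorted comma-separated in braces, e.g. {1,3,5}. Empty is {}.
Answer: {2,3,4}

Derivation:
Constraint 1 (U + X = V) on D(U)={2,3,4,7} D(X)={2,3,4,5,6,7} D(V)={3,4,5,7}: U {2,3,4,7}->{2,3,4}; X {2,3,4,5,6,7}->{2,3,4,5}; V {3,4,5,7}->{4,5,7}
Constraint 2 (Y != V) on D(Y)={3,6,7} D(V)={4,5,7}: no change
So after constraint 2: D(U) = {2,3,4}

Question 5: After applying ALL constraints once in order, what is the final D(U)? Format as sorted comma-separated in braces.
Constraint 1 (U + X = V) on D(U)={2,3,4,7} D(X)={2,3,4,5,6,7} D(V)={3,4,5,7}: U {2,3,4,7}->{2,3,4}; X {2,3,4,5,6,7}->{2,3,4,5}; V {3,4,5,7}->{4,5,7}
Constraint 2 (Y != V) on D(Y)={3,6,7} D(V)={4,5,7}: no change
Constraint 3 (V < U) on D(V)={4,5,7} D(U)={2,3,4}: V {4,5,7}->{}; U {2,3,4}->{}
Constraint 4 (X + U = V) on D(X)={2,3,4,5} D(U)={} D(V)={}: X {2,3,4,5}->{}
So after all 4 constraints: D(U) = {}

Answer: {}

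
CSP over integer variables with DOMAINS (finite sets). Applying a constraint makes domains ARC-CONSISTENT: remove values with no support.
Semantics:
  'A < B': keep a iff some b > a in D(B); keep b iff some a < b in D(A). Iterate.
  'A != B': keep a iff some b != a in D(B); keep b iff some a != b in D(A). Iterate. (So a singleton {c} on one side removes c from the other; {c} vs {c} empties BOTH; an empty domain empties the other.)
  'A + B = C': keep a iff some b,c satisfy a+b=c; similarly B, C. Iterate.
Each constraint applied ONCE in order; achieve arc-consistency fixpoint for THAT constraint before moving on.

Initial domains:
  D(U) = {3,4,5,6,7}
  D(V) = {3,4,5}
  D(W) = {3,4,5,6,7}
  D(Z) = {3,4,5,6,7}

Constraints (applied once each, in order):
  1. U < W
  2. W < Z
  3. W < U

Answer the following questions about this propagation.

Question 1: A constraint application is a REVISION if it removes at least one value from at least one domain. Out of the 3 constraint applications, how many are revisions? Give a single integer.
Constraint 1 (U < W) on D(U)={3,4,5,6,7} D(W)={3,4,5,6,7}: U {3,4,5,6,7}->{3,4,5,6}; W {3,4,5,6,7}->{4,5,6,7} => REVISION
Constraint 2 (W < Z) on D(W)={4,5,6,7} D(Z)={3,4,5,6,7}: W {4,5,6,7}->{4,5,6}; Z {3,4,5,6,7}->{5,6,7} => REVISION
Constraint 3 (W < U) on D(W)={4,5,6} D(U)={3,4,5,6}: W {4,5,6}->{4,5}; U {3,4,5,6}->{5,6} => REVISION
Total revisions = 3

Answer: 3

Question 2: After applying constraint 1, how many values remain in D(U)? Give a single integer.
Answer: 4

Derivation:
Constraint 1 (U < W) on D(U)={3,4,5,6,7} D(W)={3,4,5,6,7}: U {3,4,5,6,7}->{3,4,5,6}; W {3,4,5,6,7}->{4,5,6,7}
So after constraint 1: D(U)={3,4,5,6}, size = 4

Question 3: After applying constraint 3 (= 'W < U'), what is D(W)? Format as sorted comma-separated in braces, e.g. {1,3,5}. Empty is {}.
Constraint 1 (U < W) on D(U)={3,4,5,6,7} D(W)={3,4,5,6,7}: U {3,4,5,6,7}->{3,4,5,6}; W {3,4,5,6,7}->{4,5,6,7}
Constraint 2 (W < Z) on D(W)={4,5,6,7} D(Z)={3,4,5,6,7}: W {4,5,6,7}->{4,5,6}; Z {3,4,5,6,7}->{5,6,7}
Constraint 3 (W < U) on D(W)={4,5,6} D(U)={3,4,5,6}: W {4,5,6}->{4,5}; U {3,4,5,6}->{5,6}
So after constraint 3: D(W) = {4,5}

Answer: {4,5}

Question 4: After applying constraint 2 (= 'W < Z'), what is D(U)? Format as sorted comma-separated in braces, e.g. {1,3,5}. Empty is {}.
Answer: {3,4,5,6}

Derivation:
Constraint 1 (U < W) on D(U)={3,4,5,6,7} D(W)={3,4,5,6,7}: U {3,4,5,6,7}->{3,4,5,6}; W {3,4,5,6,7}->{4,5,6,7}
Constraint 2 (W < Z) on D(W)={4,5,6,7} D(Z)={3,4,5,6,7}: W {4,5,6,7}->{4,5,6}; Z {3,4,5,6,7}->{5,6,7}
So after constraint 2: D(U) = {3,4,5,6}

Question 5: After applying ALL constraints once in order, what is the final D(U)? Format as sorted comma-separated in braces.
Constraint 1 (U < W) on D(U)={3,4,5,6,7} D(W)={3,4,5,6,7}: U {3,4,5,6,7}->{3,4,5,6}; W {3,4,5,6,7}->{4,5,6,7}
Constraint 2 (W < Z) on D(W)={4,5,6,7} D(Z)={3,4,5,6,7}: W {4,5,6,7}->{4,5,6}; Z {3,4,5,6,7}->{5,6,7}
Constraint 3 (W < U) on D(W)={4,5,6} D(U)={3,4,5,6}: W {4,5,6}->{4,5}; U {3,4,5,6}->{5,6}
So after all 3 constraints: D(U) = {5,6}

Answer: {5,6}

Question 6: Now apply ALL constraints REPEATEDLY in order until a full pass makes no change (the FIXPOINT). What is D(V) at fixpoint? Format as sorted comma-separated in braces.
pass 0 (initial): D(V)={3,4,5}
pass 1: U {3,4,5,6,7}->{5,6}; W {3,4,5,6,7}->{4,5}; Z {3,4,5,6,7}->{5,6,7}
pass 2: U {5,6}->{}; W {4,5}->{}; Z {5,6,7}->{}
pass 3: no change
Fixpoint after 3 passes: D(V) = {3,4,5}

Answer: {3,4,5}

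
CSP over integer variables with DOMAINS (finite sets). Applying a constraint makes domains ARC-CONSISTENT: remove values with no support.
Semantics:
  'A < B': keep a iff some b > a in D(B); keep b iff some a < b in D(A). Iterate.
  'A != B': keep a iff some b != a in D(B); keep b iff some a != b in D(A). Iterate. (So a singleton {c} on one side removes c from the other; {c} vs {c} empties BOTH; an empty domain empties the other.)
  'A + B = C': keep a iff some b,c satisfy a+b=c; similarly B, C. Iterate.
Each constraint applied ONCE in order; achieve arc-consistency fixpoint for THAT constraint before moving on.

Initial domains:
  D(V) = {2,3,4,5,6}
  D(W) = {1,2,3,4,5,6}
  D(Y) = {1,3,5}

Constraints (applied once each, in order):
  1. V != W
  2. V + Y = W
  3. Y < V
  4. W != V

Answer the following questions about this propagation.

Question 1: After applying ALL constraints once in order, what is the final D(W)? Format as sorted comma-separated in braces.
Answer: {3,4,5,6}

Derivation:
Constraint 1 (V != W) on D(V)={2,3,4,5,6} D(W)={1,2,3,4,5,6}: no change
Constraint 2 (V + Y = W) on D(V)={2,3,4,5,6} D(Y)={1,3,5} D(W)={1,2,3,4,5,6}: V {2,3,4,5,6}->{2,3,4,5}; Y {1,3,5}->{1,3}; W {1,2,3,4,5,6}->{3,4,5,6}
Constraint 3 (Y < V) on D(Y)={1,3} D(V)={2,3,4,5}: no change
Constraint 4 (W != V) on D(W)={3,4,5,6} D(V)={2,3,4,5}: no change
So after all 4 constraints: D(W) = {3,4,5,6}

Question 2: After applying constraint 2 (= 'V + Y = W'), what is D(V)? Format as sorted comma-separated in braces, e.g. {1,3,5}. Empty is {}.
Constraint 1 (V != W) on D(V)={2,3,4,5,6} D(W)={1,2,3,4,5,6}: no change
Constraint 2 (V + Y = W) on D(V)={2,3,4,5,6} D(Y)={1,3,5} D(W)={1,2,3,4,5,6}: V {2,3,4,5,6}->{2,3,4,5}; Y {1,3,5}->{1,3}; W {1,2,3,4,5,6}->{3,4,5,6}
So after constraint 2: D(V) = {2,3,4,5}

Answer: {2,3,4,5}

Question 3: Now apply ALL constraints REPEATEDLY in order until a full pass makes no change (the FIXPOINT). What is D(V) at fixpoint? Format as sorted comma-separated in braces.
pass 0 (initial): D(V)={2,3,4,5,6}
pass 1: V {2,3,4,5,6}->{2,3,4,5}; W {1,2,3,4,5,6}->{3,4,5,6}; Y {1,3,5}->{1,3}
pass 2: no change
Fixpoint after 2 passes: D(V) = {2,3,4,5}

Answer: {2,3,4,5}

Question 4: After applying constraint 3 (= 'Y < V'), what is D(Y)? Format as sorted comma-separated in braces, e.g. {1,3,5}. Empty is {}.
Constraint 1 (V != W) on D(V)={2,3,4,5,6} D(W)={1,2,3,4,5,6}: no change
Constraint 2 (V + Y = W) on D(V)={2,3,4,5,6} D(Y)={1,3,5} D(W)={1,2,3,4,5,6}: V {2,3,4,5,6}->{2,3,4,5}; Y {1,3,5}->{1,3}; W {1,2,3,4,5,6}->{3,4,5,6}
Constraint 3 (Y < V) on D(Y)={1,3} D(V)={2,3,4,5}: no change
So after constraint 3: D(Y) = {1,3}

Answer: {1,3}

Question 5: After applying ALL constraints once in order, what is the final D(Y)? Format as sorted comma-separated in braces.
Answer: {1,3}

Derivation:
Constraint 1 (V != W) on D(V)={2,3,4,5,6} D(W)={1,2,3,4,5,6}: no change
Constraint 2 (V + Y = W) on D(V)={2,3,4,5,6} D(Y)={1,3,5} D(W)={1,2,3,4,5,6}: V {2,3,4,5,6}->{2,3,4,5}; Y {1,3,5}->{1,3}; W {1,2,3,4,5,6}->{3,4,5,6}
Constraint 3 (Y < V) on D(Y)={1,3} D(V)={2,3,4,5}: no change
Constraint 4 (W != V) on D(W)={3,4,5,6} D(V)={2,3,4,5}: no change
So after all 4 constraints: D(Y) = {1,3}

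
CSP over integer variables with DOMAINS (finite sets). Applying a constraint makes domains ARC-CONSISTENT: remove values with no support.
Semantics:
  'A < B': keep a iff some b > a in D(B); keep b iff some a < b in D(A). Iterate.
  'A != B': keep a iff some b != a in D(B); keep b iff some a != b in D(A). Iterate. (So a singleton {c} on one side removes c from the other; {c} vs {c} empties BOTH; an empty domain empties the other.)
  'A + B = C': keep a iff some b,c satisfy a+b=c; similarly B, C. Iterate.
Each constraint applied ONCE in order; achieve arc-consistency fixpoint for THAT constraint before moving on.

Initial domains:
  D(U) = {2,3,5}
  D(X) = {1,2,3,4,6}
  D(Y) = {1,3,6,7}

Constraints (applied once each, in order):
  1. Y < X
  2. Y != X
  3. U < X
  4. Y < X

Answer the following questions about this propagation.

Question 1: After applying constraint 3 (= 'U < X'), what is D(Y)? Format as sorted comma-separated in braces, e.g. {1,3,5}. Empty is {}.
Constraint 1 (Y < X) on D(Y)={1,3,6,7} D(X)={1,2,3,4,6}: Y {1,3,6,7}->{1,3}; X {1,2,3,4,6}->{2,3,4,6}
Constraint 2 (Y != X) on D(Y)={1,3} D(X)={2,3,4,6}: no change
Constraint 3 (U < X) on D(U)={2,3,5} D(X)={2,3,4,6}: X {2,3,4,6}->{3,4,6}
So after constraint 3: D(Y) = {1,3}

Answer: {1,3}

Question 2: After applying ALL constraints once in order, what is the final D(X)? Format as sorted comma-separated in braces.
Constraint 1 (Y < X) on D(Y)={1,3,6,7} D(X)={1,2,3,4,6}: Y {1,3,6,7}->{1,3}; X {1,2,3,4,6}->{2,3,4,6}
Constraint 2 (Y != X) on D(Y)={1,3} D(X)={2,3,4,6}: no change
Constraint 3 (U < X) on D(U)={2,3,5} D(X)={2,3,4,6}: X {2,3,4,6}->{3,4,6}
Constraint 4 (Y < X) on D(Y)={1,3} D(X)={3,4,6}: no change
So after all 4 constraints: D(X) = {3,4,6}

Answer: {3,4,6}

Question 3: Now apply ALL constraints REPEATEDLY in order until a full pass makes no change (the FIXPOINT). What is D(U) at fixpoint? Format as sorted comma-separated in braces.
pass 0 (initial): D(U)={2,3,5}
pass 1: X {1,2,3,4,6}->{3,4,6}; Y {1,3,6,7}->{1,3}
pass 2: no change
Fixpoint after 2 passes: D(U) = {2,3,5}

Answer: {2,3,5}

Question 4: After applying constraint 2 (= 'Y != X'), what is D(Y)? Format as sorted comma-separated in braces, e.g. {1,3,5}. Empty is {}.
Answer: {1,3}

Derivation:
Constraint 1 (Y < X) on D(Y)={1,3,6,7} D(X)={1,2,3,4,6}: Y {1,3,6,7}->{1,3}; X {1,2,3,4,6}->{2,3,4,6}
Constraint 2 (Y != X) on D(Y)={1,3} D(X)={2,3,4,6}: no change
So after constraint 2: D(Y) = {1,3}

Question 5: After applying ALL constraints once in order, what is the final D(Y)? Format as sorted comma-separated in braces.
Constraint 1 (Y < X) on D(Y)={1,3,6,7} D(X)={1,2,3,4,6}: Y {1,3,6,7}->{1,3}; X {1,2,3,4,6}->{2,3,4,6}
Constraint 2 (Y != X) on D(Y)={1,3} D(X)={2,3,4,6}: no change
Constraint 3 (U < X) on D(U)={2,3,5} D(X)={2,3,4,6}: X {2,3,4,6}->{3,4,6}
Constraint 4 (Y < X) on D(Y)={1,3} D(X)={3,4,6}: no change
So after all 4 constraints: D(Y) = {1,3}

Answer: {1,3}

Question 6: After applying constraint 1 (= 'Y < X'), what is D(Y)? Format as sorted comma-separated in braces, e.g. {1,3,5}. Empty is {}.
Answer: {1,3}

Derivation:
Constraint 1 (Y < X) on D(Y)={1,3,6,7} D(X)={1,2,3,4,6}: Y {1,3,6,7}->{1,3}; X {1,2,3,4,6}->{2,3,4,6}
So after constraint 1: D(Y) = {1,3}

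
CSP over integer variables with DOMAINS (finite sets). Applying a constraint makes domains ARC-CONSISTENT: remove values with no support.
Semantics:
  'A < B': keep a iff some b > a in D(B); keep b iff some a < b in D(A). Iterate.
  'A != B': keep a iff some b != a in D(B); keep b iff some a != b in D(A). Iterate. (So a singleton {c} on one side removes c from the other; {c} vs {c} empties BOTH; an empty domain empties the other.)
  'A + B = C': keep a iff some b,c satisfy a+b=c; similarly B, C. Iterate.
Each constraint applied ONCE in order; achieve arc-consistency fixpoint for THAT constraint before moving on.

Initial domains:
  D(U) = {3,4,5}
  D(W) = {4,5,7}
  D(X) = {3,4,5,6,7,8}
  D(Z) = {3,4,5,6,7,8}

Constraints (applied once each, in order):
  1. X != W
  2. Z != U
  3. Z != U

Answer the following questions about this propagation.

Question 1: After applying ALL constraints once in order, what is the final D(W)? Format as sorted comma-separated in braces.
Answer: {4,5,7}

Derivation:
Constraint 1 (X != W) on D(X)={3,4,5,6,7,8} D(W)={4,5,7}: no change
Constraint 2 (Z != U) on D(Z)={3,4,5,6,7,8} D(U)={3,4,5}: no change
Constraint 3 (Z != U) on D(Z)={3,4,5,6,7,8} D(U)={3,4,5}: no change
So after all 3 constraints: D(W) = {4,5,7}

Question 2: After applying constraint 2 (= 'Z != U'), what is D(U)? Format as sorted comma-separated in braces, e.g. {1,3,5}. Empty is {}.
Constraint 1 (X != W) on D(X)={3,4,5,6,7,8} D(W)={4,5,7}: no change
Constraint 2 (Z != U) on D(Z)={3,4,5,6,7,8} D(U)={3,4,5}: no change
So after constraint 2: D(U) = {3,4,5}

Answer: {3,4,5}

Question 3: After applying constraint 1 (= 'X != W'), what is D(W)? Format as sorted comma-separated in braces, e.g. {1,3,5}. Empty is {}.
Constraint 1 (X != W) on D(X)={3,4,5,6,7,8} D(W)={4,5,7}: no change
So after constraint 1: D(W) = {4,5,7}

Answer: {4,5,7}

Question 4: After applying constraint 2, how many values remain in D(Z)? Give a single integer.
Answer: 6

Derivation:
Constraint 1 (X != W) on D(X)={3,4,5,6,7,8} D(W)={4,5,7}: no change
Constraint 2 (Z != U) on D(Z)={3,4,5,6,7,8} D(U)={3,4,5}: no change
So after constraint 2: D(Z)={3,4,5,6,7,8}, size = 6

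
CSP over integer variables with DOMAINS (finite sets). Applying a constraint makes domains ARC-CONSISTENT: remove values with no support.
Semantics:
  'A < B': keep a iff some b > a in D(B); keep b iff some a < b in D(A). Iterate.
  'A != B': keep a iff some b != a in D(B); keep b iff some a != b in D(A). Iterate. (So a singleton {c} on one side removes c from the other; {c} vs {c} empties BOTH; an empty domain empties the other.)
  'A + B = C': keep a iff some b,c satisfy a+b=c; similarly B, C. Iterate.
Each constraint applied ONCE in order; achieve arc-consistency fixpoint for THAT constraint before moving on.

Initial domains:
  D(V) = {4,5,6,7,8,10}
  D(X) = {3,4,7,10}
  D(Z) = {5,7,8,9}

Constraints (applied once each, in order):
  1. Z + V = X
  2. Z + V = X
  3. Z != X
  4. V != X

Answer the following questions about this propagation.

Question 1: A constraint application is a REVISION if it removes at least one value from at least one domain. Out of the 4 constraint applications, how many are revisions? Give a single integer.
Answer: 1

Derivation:
Constraint 1 (Z + V = X) on D(Z)={5,7,8,9} D(V)={4,5,6,7,8,10} D(X)={3,4,7,10}: Z {5,7,8,9}->{5}; V {4,5,6,7,8,10}->{5}; X {3,4,7,10}->{10} => REVISION
Constraint 2 (Z + V = X) on D(Z)={5} D(V)={5} D(X)={10}: no change => not a revision
Constraint 3 (Z != X) on D(Z)={5} D(X)={10}: no change => not a revision
Constraint 4 (V != X) on D(V)={5} D(X)={10}: no change => not a revision
Total revisions = 1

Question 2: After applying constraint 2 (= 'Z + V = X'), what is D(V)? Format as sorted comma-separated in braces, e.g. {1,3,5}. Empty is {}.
Constraint 1 (Z + V = X) on D(Z)={5,7,8,9} D(V)={4,5,6,7,8,10} D(X)={3,4,7,10}: Z {5,7,8,9}->{5}; V {4,5,6,7,8,10}->{5}; X {3,4,7,10}->{10}
Constraint 2 (Z + V = X) on D(Z)={5} D(V)={5} D(X)={10}: no change
So after constraint 2: D(V) = {5}

Answer: {5}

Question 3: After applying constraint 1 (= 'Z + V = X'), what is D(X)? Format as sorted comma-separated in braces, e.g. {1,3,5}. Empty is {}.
Answer: {10}

Derivation:
Constraint 1 (Z + V = X) on D(Z)={5,7,8,9} D(V)={4,5,6,7,8,10} D(X)={3,4,7,10}: Z {5,7,8,9}->{5}; V {4,5,6,7,8,10}->{5}; X {3,4,7,10}->{10}
So after constraint 1: D(X) = {10}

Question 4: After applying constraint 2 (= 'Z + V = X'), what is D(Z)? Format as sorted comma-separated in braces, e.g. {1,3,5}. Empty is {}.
Answer: {5}

Derivation:
Constraint 1 (Z + V = X) on D(Z)={5,7,8,9} D(V)={4,5,6,7,8,10} D(X)={3,4,7,10}: Z {5,7,8,9}->{5}; V {4,5,6,7,8,10}->{5}; X {3,4,7,10}->{10}
Constraint 2 (Z + V = X) on D(Z)={5} D(V)={5} D(X)={10}: no change
So after constraint 2: D(Z) = {5}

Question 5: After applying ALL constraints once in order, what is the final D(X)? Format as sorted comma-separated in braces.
Answer: {10}

Derivation:
Constraint 1 (Z + V = X) on D(Z)={5,7,8,9} D(V)={4,5,6,7,8,10} D(X)={3,4,7,10}: Z {5,7,8,9}->{5}; V {4,5,6,7,8,10}->{5}; X {3,4,7,10}->{10}
Constraint 2 (Z + V = X) on D(Z)={5} D(V)={5} D(X)={10}: no change
Constraint 3 (Z != X) on D(Z)={5} D(X)={10}: no change
Constraint 4 (V != X) on D(V)={5} D(X)={10}: no change
So after all 4 constraints: D(X) = {10}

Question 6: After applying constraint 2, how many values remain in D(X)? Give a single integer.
Constraint 1 (Z + V = X) on D(Z)={5,7,8,9} D(V)={4,5,6,7,8,10} D(X)={3,4,7,10}: Z {5,7,8,9}->{5}; V {4,5,6,7,8,10}->{5}; X {3,4,7,10}->{10}
Constraint 2 (Z + V = X) on D(Z)={5} D(V)={5} D(X)={10}: no change
So after constraint 2: D(X)={10}, size = 1

Answer: 1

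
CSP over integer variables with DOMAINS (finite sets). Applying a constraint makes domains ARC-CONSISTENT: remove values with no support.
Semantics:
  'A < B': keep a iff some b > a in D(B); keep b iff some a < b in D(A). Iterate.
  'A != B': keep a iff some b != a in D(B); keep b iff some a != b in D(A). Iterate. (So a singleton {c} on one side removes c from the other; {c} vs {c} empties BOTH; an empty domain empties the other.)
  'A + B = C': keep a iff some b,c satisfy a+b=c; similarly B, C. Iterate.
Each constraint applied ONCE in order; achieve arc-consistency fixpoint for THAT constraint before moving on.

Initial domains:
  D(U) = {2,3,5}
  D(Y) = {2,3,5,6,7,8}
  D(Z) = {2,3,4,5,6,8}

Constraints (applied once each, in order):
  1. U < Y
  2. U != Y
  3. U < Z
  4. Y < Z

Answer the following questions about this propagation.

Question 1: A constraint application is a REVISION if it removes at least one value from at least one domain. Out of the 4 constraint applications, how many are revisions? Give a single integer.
Answer: 3

Derivation:
Constraint 1 (U < Y) on D(U)={2,3,5} D(Y)={2,3,5,6,7,8}: Y {2,3,5,6,7,8}->{3,5,6,7,8} => REVISION
Constraint 2 (U != Y) on D(U)={2,3,5} D(Y)={3,5,6,7,8}: no change => not a revision
Constraint 3 (U < Z) on D(U)={2,3,5} D(Z)={2,3,4,5,6,8}: Z {2,3,4,5,6,8}->{3,4,5,6,8} => REVISION
Constraint 4 (Y < Z) on D(Y)={3,5,6,7,8} D(Z)={3,4,5,6,8}: Y {3,5,6,7,8}->{3,5,6,7}; Z {3,4,5,6,8}->{4,5,6,8} => REVISION
Total revisions = 3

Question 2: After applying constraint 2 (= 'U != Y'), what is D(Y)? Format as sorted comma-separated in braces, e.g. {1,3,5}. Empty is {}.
Constraint 1 (U < Y) on D(U)={2,3,5} D(Y)={2,3,5,6,7,8}: Y {2,3,5,6,7,8}->{3,5,6,7,8}
Constraint 2 (U != Y) on D(U)={2,3,5} D(Y)={3,5,6,7,8}: no change
So after constraint 2: D(Y) = {3,5,6,7,8}

Answer: {3,5,6,7,8}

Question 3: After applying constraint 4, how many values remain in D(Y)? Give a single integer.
Constraint 1 (U < Y) on D(U)={2,3,5} D(Y)={2,3,5,6,7,8}: Y {2,3,5,6,7,8}->{3,5,6,7,8}
Constraint 2 (U != Y) on D(U)={2,3,5} D(Y)={3,5,6,7,8}: no change
Constraint 3 (U < Z) on D(U)={2,3,5} D(Z)={2,3,4,5,6,8}: Z {2,3,4,5,6,8}->{3,4,5,6,8}
Constraint 4 (Y < Z) on D(Y)={3,5,6,7,8} D(Z)={3,4,5,6,8}: Y {3,5,6,7,8}->{3,5,6,7}; Z {3,4,5,6,8}->{4,5,6,8}
So after constraint 4: D(Y)={3,5,6,7}, size = 4

Answer: 4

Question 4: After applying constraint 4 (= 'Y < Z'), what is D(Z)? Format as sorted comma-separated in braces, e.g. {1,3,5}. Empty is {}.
Answer: {4,5,6,8}

Derivation:
Constraint 1 (U < Y) on D(U)={2,3,5} D(Y)={2,3,5,6,7,8}: Y {2,3,5,6,7,8}->{3,5,6,7,8}
Constraint 2 (U != Y) on D(U)={2,3,5} D(Y)={3,5,6,7,8}: no change
Constraint 3 (U < Z) on D(U)={2,3,5} D(Z)={2,3,4,5,6,8}: Z {2,3,4,5,6,8}->{3,4,5,6,8}
Constraint 4 (Y < Z) on D(Y)={3,5,6,7,8} D(Z)={3,4,5,6,8}: Y {3,5,6,7,8}->{3,5,6,7}; Z {3,4,5,6,8}->{4,5,6,8}
So after constraint 4: D(Z) = {4,5,6,8}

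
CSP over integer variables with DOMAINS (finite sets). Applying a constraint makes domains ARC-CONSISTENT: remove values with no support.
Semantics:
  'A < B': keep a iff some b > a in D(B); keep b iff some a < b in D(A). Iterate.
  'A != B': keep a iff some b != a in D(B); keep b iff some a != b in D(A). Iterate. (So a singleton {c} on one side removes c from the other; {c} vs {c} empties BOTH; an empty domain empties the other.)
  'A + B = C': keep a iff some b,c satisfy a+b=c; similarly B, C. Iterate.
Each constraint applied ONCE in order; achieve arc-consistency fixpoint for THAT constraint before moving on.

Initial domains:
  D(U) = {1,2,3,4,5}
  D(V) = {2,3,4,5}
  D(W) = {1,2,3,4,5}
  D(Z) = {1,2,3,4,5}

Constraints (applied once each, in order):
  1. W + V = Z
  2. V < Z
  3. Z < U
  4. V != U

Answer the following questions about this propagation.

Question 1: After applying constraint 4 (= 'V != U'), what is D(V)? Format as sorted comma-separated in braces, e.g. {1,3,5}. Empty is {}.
Answer: {2,3,4}

Derivation:
Constraint 1 (W + V = Z) on D(W)={1,2,3,4,5} D(V)={2,3,4,5} D(Z)={1,2,3,4,5}: W {1,2,3,4,5}->{1,2,3}; V {2,3,4,5}->{2,3,4}; Z {1,2,3,4,5}->{3,4,5}
Constraint 2 (V < Z) on D(V)={2,3,4} D(Z)={3,4,5}: no change
Constraint 3 (Z < U) on D(Z)={3,4,5} D(U)={1,2,3,4,5}: Z {3,4,5}->{3,4}; U {1,2,3,4,5}->{4,5}
Constraint 4 (V != U) on D(V)={2,3,4} D(U)={4,5}: no change
So after constraint 4: D(V) = {2,3,4}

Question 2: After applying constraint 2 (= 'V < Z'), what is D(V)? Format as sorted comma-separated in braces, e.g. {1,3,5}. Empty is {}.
Answer: {2,3,4}

Derivation:
Constraint 1 (W + V = Z) on D(W)={1,2,3,4,5} D(V)={2,3,4,5} D(Z)={1,2,3,4,5}: W {1,2,3,4,5}->{1,2,3}; V {2,3,4,5}->{2,3,4}; Z {1,2,3,4,5}->{3,4,5}
Constraint 2 (V < Z) on D(V)={2,3,4} D(Z)={3,4,5}: no change
So after constraint 2: D(V) = {2,3,4}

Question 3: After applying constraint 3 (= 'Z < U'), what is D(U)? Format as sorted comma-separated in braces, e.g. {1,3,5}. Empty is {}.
Constraint 1 (W + V = Z) on D(W)={1,2,3,4,5} D(V)={2,3,4,5} D(Z)={1,2,3,4,5}: W {1,2,3,4,5}->{1,2,3}; V {2,3,4,5}->{2,3,4}; Z {1,2,3,4,5}->{3,4,5}
Constraint 2 (V < Z) on D(V)={2,3,4} D(Z)={3,4,5}: no change
Constraint 3 (Z < U) on D(Z)={3,4,5} D(U)={1,2,3,4,5}: Z {3,4,5}->{3,4}; U {1,2,3,4,5}->{4,5}
So after constraint 3: D(U) = {4,5}

Answer: {4,5}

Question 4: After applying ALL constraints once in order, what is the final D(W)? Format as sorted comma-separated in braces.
Constraint 1 (W + V = Z) on D(W)={1,2,3,4,5} D(V)={2,3,4,5} D(Z)={1,2,3,4,5}: W {1,2,3,4,5}->{1,2,3}; V {2,3,4,5}->{2,3,4}; Z {1,2,3,4,5}->{3,4,5}
Constraint 2 (V < Z) on D(V)={2,3,4} D(Z)={3,4,5}: no change
Constraint 3 (Z < U) on D(Z)={3,4,5} D(U)={1,2,3,4,5}: Z {3,4,5}->{3,4}; U {1,2,3,4,5}->{4,5}
Constraint 4 (V != U) on D(V)={2,3,4} D(U)={4,5}: no change
So after all 4 constraints: D(W) = {1,2,3}

Answer: {1,2,3}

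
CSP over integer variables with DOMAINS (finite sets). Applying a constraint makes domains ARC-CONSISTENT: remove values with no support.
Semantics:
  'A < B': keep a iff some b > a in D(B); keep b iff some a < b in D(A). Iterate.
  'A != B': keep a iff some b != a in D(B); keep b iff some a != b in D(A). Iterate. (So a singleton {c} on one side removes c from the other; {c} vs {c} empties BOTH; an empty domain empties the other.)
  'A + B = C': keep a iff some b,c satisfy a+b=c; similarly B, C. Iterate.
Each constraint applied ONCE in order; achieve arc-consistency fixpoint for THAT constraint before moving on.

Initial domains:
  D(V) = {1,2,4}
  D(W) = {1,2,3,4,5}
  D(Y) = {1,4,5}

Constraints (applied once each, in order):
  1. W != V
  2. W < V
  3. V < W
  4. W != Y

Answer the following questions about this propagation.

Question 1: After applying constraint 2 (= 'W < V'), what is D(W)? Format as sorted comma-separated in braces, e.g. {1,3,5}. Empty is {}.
Constraint 1 (W != V) on D(W)={1,2,3,4,5} D(V)={1,2,4}: no change
Constraint 2 (W < V) on D(W)={1,2,3,4,5} D(V)={1,2,4}: W {1,2,3,4,5}->{1,2,3}; V {1,2,4}->{2,4}
So after constraint 2: D(W) = {1,2,3}

Answer: {1,2,3}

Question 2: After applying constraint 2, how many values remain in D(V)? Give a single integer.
Answer: 2

Derivation:
Constraint 1 (W != V) on D(W)={1,2,3,4,5} D(V)={1,2,4}: no change
Constraint 2 (W < V) on D(W)={1,2,3,4,5} D(V)={1,2,4}: W {1,2,3,4,5}->{1,2,3}; V {1,2,4}->{2,4}
So after constraint 2: D(V)={2,4}, size = 2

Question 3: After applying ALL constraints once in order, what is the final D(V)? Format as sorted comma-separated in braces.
Constraint 1 (W != V) on D(W)={1,2,3,4,5} D(V)={1,2,4}: no change
Constraint 2 (W < V) on D(W)={1,2,3,4,5} D(V)={1,2,4}: W {1,2,3,4,5}->{1,2,3}; V {1,2,4}->{2,4}
Constraint 3 (V < W) on D(V)={2,4} D(W)={1,2,3}: V {2,4}->{2}; W {1,2,3}->{3}
Constraint 4 (W != Y) on D(W)={3} D(Y)={1,4,5}: no change
So after all 4 constraints: D(V) = {2}

Answer: {2}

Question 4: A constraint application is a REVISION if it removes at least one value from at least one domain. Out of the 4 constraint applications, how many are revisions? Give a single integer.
Constraint 1 (W != V) on D(W)={1,2,3,4,5} D(V)={1,2,4}: no change => not a revision
Constraint 2 (W < V) on D(W)={1,2,3,4,5} D(V)={1,2,4}: W {1,2,3,4,5}->{1,2,3}; V {1,2,4}->{2,4} => REVISION
Constraint 3 (V < W) on D(V)={2,4} D(W)={1,2,3}: V {2,4}->{2}; W {1,2,3}->{3} => REVISION
Constraint 4 (W != Y) on D(W)={3} D(Y)={1,4,5}: no change => not a revision
Total revisions = 2

Answer: 2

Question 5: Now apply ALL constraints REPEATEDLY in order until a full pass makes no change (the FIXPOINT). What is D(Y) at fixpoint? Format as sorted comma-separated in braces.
pass 0 (initial): D(Y)={1,4,5}
pass 1: V {1,2,4}->{2}; W {1,2,3,4,5}->{3}
pass 2: V {2}->{}; W {3}->{}; Y {1,4,5}->{}
pass 3: no change
Fixpoint after 3 passes: D(Y) = {}

Answer: {}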